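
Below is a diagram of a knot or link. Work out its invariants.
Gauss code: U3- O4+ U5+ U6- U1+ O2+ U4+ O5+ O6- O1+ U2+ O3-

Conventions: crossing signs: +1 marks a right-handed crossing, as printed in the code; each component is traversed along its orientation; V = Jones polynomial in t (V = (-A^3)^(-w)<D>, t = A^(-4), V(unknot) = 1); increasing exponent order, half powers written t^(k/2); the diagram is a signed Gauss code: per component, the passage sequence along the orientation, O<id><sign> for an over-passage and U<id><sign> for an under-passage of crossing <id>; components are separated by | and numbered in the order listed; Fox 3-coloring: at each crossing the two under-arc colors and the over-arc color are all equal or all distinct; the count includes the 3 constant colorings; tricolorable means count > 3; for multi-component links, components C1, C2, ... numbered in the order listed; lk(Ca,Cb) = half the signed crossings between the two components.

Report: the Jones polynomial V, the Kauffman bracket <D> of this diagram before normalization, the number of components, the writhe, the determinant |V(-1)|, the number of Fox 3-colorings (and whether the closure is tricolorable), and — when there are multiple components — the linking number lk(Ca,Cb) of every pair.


Jones polynomial: V(t) = t + t^3 - t^4
<D> = -A^-10 + A^-6 + A^2; writhe +2
components 1, writhe +2 (6 crossings)
3-colorings: 9 of 3^6, det 3 — tricolorable
note: w = +2 (over 6 crossings) is diagram-only; (-A^3)^(-2) removes it from V


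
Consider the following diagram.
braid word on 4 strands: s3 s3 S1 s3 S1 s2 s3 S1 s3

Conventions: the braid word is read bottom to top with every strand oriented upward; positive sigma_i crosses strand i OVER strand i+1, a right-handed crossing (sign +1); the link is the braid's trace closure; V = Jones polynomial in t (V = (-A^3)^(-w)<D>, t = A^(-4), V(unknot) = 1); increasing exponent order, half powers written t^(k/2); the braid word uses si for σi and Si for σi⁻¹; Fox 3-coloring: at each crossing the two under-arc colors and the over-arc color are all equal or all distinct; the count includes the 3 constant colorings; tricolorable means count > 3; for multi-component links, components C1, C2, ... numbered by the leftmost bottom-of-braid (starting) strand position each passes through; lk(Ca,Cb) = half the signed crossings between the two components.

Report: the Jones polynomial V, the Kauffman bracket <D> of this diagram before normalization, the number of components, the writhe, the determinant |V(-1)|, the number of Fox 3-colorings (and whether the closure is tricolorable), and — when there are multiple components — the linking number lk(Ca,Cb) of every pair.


V(t) = -t^-2 + t^-1 - 1 + 3t - 2t^2 + 3t^3 - 2t^4 + t^5 - t^6
bracket: A^-15 - A^-11 + 2A^-7 - 3A^-3 + 2A - 3A^5 + A^9 - A^13 + A^17, w = +3
1 component, writhe +3, over 9 crossings
det 15, colorings 9 of 3^9 — tricolorable
observation: w = +3 shifts under R1 moves; the (-A^3)^(-3) factor cancels that in V


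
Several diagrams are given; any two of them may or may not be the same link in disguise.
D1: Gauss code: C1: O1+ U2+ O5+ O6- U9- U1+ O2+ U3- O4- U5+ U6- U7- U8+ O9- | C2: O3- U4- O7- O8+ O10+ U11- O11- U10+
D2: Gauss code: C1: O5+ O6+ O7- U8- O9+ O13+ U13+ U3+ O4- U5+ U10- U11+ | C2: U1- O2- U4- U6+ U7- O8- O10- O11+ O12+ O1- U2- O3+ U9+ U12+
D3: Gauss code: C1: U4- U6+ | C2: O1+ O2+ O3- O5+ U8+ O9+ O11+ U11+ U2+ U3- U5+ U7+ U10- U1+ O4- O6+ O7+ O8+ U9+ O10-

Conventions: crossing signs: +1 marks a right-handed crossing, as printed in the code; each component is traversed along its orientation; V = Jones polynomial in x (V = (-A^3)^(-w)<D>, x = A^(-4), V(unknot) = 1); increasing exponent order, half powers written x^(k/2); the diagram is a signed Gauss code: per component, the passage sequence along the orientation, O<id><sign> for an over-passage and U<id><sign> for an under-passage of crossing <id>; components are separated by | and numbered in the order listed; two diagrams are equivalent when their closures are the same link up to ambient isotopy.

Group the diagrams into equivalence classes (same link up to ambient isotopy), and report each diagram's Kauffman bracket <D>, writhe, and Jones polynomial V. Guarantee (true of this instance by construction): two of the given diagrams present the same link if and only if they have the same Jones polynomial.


grouping into links: {D1} | {D2} | {D3}
V(D1) = -x^(-5/2) - x^(-1/2)  (w -1, c 11, <D> = A^-1 + A^7)
V(D2) = x^(-7/2) - 2x^(-5/2) + x^(-3/2) - 2x^(-1/2) + x^(1/2) - x^(3/2)  [13 crossings, <D> = A^-3 - A + 2A^5 - A^9 + 2A^13 - A^17, w = +1]
V(D3) = -x^(1/2) - x^(3/2) - x^(5/2) + x^(9/2)  [11 crossings, <D> = -A^-3 + A^5 + A^9 + A^13, w = +5]
why: 3 values of V(x) split the 3 diagrams


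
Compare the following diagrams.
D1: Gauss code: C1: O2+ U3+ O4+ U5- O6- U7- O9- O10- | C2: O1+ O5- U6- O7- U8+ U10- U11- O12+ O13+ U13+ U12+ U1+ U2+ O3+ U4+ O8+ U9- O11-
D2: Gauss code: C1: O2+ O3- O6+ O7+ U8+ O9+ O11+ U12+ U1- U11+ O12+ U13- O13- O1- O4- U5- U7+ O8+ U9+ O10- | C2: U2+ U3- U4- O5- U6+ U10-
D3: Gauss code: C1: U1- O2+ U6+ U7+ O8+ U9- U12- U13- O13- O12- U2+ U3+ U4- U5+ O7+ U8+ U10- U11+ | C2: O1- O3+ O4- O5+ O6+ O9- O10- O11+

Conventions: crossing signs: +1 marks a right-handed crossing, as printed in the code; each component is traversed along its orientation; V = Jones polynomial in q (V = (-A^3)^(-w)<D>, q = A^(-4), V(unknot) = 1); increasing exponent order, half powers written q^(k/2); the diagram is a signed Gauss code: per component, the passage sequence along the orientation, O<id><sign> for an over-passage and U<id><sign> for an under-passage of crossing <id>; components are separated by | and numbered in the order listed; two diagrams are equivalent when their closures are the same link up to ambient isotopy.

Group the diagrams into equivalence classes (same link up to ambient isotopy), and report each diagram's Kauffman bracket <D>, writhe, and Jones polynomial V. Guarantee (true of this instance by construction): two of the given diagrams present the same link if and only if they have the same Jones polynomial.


equivalence classes: {D1} | {D2} | {D3}
D1 (bracket -A^-7 + 2A^-3 - 2A + 4A^5 - 3A^9 + 3A^13 - 2A^17 + A^21; 13 crossings at w = +1): V = -q^(-9/2) + 2q^(-7/2) - 3q^(-5/2) + 3q^(-3/2) - 4q^(-1/2) + 2q^(1/2) - 2q^(3/2) + q^(5/2)
V(D2) = -q^(-3/2) - 2q^(1/2) + q^(3/2) - q^(5/2) + q^(7/2)  (w +1, c 13, <D> = -A^-11 + A^-7 - A^-3 + 2A + A^9)
D3 (bracket -A^-15 + A^-7 + A^-3 + A; 13 crossings at w = +1): V = -q^(1/2) - q^(3/2) - q^(5/2) + q^(9/2)
key observation: comparing 3 Jones polynomials yields 3 groups


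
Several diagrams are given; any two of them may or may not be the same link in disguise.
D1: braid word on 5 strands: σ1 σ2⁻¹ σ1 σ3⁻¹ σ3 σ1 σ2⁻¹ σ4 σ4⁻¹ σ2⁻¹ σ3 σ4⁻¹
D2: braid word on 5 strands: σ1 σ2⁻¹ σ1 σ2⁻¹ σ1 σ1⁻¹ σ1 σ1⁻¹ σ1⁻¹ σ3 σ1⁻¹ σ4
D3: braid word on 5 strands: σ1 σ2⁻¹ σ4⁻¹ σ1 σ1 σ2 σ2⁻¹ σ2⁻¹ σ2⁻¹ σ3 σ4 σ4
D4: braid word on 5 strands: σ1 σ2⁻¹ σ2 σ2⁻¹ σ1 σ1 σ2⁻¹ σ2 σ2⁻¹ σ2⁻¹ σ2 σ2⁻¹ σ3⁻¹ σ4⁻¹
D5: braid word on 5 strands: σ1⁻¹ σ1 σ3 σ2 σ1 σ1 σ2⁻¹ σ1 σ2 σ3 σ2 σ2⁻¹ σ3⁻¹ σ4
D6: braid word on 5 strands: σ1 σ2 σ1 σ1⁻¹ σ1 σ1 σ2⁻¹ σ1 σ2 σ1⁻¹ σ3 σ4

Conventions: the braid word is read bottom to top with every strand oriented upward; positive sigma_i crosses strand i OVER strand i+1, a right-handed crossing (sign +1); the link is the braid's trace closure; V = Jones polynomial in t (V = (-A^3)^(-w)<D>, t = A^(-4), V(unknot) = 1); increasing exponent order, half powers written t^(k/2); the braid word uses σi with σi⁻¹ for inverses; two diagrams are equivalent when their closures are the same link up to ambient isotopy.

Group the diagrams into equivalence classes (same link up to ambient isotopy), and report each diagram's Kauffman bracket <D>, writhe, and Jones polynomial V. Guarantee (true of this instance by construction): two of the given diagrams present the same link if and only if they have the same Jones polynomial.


classes: {D1, D3, D4} | {D2} | {D5, D6}
V(D1) = -t^-3 + 2t^-2 - 2t^-1 + 3 - 2t + 2t^2 - t^3  [12 crossings, <D> = -A^-12 + 2A^-8 - 2A^-4 + 3 - 2A^4 + 2A^8 - A^12, w = 0]
D2 (bracket 1; 12 crossings at w = 0): V = 1
D3 (bracket -A^-6 + 2A^-2 - 2A^2 + 3A^6 - 2A^10 + 2A^14 - A^18; 12 crossings at w = +2): V = -t^-3 + 2t^-2 - 2t^-1 + 3 - 2t + 2t^2 - t^3
D4 (bracket -A^-18 + 2A^-14 - 2A^-10 + 3A^-6 - 2A^-2 + 2A^2 - A^6; 14 crossings at w = -2): V = -t^-3 + 2t^-2 - 2t^-1 + 3 - 2t + 2t^2 - t^3
V(D5) = t - t^2 + 2t^3 - t^4 + t^5 - t^6  (w +6, c 14, <D> = -A^-6 + A^-2 - A^2 + 2A^6 - A^10 + A^14)
V(D6) = t - t^2 + 2t^3 - t^4 + t^5 - t^6  (w +6, c 12, <D> = -A^-6 + A^-2 - A^2 + 2A^6 - A^10 + A^14)
insight: 3 classes among 6 diagrams; unequal V(t) rules out equality


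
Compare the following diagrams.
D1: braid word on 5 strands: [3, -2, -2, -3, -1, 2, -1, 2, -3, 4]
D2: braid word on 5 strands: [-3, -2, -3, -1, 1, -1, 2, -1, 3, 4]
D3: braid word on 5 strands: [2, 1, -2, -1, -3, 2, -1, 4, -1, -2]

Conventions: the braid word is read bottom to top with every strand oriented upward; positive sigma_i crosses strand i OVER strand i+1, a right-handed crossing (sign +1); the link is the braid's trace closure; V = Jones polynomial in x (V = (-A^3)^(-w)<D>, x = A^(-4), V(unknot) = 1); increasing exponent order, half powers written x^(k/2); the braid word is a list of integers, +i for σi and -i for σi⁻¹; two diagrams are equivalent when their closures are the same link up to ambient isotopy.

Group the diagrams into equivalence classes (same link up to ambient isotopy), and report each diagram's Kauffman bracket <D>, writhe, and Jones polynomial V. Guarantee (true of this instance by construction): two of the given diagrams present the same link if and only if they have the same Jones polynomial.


equivalence classes: {D1, D2, D3}
D1 (bracket A^-6; 10 crossings at w = -2): V = 1
V(D2) = 1  (w -2, c 10, <D> = A^-6)
V(D3) = 1  (w -2, c 10, <D> = A^-6)
observation: all 3 diagrams share one V(x), hence one class


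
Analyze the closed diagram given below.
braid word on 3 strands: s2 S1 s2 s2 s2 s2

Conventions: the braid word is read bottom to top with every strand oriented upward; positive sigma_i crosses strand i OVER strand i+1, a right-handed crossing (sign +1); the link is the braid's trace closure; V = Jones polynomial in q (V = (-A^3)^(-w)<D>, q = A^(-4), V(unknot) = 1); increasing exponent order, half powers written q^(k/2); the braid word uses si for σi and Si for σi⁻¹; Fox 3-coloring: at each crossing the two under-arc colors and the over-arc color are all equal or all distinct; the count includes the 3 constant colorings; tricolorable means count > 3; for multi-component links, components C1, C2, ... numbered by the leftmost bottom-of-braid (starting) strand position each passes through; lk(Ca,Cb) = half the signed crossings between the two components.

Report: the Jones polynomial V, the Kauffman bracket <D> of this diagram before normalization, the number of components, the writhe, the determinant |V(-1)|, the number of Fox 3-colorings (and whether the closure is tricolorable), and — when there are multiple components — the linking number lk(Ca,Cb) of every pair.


Jones polynomial: V(q) = q^2 + q^4 - q^5 + q^6 - q^7
<D> = -A^-16 + A^-12 - A^-8 + A^-4 + A^4; writhe +4
components 1, writhe +4 (6 crossings)
3-colorings: 3 of 3^6, det 5 — not tricolorable
note: w = +4 (over 6 crossings) is diagram-only; (-A^3)^(-4) removes it from V


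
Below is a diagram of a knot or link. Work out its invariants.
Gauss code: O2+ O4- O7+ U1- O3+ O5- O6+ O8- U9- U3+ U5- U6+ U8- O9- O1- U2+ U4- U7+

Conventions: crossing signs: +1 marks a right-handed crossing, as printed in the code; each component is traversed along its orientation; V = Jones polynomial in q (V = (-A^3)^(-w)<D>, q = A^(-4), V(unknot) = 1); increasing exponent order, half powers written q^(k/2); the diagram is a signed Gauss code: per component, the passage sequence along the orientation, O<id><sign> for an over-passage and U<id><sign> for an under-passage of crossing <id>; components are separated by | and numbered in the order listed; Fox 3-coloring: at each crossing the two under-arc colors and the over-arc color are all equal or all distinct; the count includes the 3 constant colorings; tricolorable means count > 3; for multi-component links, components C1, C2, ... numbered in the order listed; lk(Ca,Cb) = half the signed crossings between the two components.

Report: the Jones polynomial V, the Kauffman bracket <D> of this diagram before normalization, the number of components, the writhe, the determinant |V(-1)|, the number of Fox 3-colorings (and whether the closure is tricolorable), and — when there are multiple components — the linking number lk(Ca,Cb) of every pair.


V = 1
<D> = -A^-3 (w = -1)
1 component over 9 crossings, w = -1
3 Fox colorings among 3^9, |V(-1)| = 1: not tricolorable
why: w = -1 shifts under R1 moves; the (-A^3)^(1) factor cancels that in V


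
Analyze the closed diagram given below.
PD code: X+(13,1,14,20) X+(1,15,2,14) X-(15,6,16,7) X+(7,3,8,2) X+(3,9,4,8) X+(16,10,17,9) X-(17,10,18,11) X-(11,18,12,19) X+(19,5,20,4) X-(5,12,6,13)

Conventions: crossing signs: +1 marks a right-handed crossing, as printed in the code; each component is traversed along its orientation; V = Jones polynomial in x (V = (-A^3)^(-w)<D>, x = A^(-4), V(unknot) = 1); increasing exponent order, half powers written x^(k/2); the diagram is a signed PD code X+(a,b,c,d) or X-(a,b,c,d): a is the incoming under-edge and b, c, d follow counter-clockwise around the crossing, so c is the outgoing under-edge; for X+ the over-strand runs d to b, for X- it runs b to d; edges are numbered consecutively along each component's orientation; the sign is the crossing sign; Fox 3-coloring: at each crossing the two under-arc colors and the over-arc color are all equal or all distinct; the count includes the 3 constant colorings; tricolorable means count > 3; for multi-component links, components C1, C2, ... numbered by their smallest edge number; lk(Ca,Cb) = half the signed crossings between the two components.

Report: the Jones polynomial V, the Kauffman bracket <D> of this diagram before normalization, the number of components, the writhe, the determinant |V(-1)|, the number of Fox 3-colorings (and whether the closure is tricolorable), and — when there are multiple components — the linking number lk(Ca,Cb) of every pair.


Jones polynomial: V(x) = -x^-2 + 3x^-1 - 4 + 6x - 6x^2 + 6x^3 - 5x^4 + 3x^5 - x^6
<D> = -A^-18 + 3A^-14 - 5A^-10 + 6A^-6 - 6A^-2 + 6A^2 - 4A^6 + 3A^10 - A^14; writhe +2
components 1, writhe +2 (10 crossings)
3-colorings: 3 of 3^10, det 35 — not tricolorable
note: the span of V is 8, forcing >= 8 crossings in any diagram


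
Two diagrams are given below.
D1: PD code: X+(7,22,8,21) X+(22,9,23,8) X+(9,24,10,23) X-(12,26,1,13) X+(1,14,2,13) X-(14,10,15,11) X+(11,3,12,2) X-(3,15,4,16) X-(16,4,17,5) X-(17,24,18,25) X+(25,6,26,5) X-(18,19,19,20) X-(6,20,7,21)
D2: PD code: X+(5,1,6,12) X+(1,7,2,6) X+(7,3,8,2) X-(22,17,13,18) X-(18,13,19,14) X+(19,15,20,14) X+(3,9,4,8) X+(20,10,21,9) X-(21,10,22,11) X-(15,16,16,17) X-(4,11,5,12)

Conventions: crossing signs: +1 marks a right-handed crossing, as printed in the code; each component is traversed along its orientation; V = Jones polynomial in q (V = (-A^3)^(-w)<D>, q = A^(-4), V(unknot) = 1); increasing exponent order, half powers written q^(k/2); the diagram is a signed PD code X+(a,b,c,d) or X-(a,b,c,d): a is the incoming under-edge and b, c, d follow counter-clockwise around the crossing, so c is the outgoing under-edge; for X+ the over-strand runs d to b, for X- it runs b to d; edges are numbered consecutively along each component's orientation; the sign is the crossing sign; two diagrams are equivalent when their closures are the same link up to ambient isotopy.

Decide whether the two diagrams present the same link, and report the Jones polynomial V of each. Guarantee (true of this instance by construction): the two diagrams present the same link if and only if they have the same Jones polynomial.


equivalent: no
V(D1) = q^(-7/2) - 2q^(-5/2) + q^(-3/2) - 2q^(-1/2) + q^(1/2) - q^(3/2)  (w -1, c 13, <D> = A^-9 - A^-5 + 2A^-1 - A^3 + 2A^7 - A^11)
V(D2) = -q^(1/2) - q^(3/2) - q^(5/2) + q^(9/2)  (w +1, c 11, <D> = -A^-15 + A^-7 + A^-3 + A)
why: V(q) takes 2 values over 2 diagrams, fixing the grouping


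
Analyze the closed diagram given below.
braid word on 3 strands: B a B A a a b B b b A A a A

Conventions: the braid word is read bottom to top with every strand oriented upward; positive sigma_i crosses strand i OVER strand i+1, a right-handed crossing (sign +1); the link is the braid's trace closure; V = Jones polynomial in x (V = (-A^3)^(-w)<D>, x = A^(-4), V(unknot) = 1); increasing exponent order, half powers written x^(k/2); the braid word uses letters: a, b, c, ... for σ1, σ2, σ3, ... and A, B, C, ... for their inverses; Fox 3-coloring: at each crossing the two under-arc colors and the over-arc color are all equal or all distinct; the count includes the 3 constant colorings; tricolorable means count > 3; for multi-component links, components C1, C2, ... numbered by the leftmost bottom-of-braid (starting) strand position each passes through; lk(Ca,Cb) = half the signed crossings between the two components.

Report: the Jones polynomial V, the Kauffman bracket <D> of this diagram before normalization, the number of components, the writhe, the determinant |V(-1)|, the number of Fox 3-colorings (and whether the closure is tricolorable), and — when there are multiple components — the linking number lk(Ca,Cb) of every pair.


Jones polynomial: V(x) = -x^-3 + 2x^-2 - 2x^-1 + 3 - 2x + 2x^2 - x^3
<D> = -A^-12 + 2A^-8 - 2A^-4 + 3 - 2A^4 + 2A^8 - A^12; writhe 0
components 1, writhe 0 (14 crossings)
3-colorings: 3 of 3^14, det 13 — not tricolorable
note: |V(-1)| = 13: so not tricolorable, since 3 does not divide 13


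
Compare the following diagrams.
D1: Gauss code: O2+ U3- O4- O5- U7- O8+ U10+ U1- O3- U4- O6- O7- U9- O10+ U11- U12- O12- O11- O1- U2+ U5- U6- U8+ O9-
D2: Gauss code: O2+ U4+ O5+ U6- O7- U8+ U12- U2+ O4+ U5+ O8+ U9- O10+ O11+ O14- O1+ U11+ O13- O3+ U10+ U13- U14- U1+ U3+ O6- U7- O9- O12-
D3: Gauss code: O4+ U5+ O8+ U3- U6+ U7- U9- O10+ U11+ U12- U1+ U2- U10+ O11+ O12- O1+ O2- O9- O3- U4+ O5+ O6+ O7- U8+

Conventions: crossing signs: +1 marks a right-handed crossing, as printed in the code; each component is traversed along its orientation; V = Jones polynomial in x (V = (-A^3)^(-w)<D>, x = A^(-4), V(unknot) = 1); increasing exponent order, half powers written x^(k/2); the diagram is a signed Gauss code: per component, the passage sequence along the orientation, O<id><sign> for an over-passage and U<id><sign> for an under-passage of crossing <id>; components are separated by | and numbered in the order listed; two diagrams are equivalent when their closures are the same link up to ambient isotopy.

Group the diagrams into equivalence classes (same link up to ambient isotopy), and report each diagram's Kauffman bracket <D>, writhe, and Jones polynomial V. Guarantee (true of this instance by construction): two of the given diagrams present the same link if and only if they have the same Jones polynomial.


grouping into links: {D1} | {D2} | {D3}
V(D1) = -x^-4 + x^-3 + x^-1  (w -6, c 12, <D> = A^-14 + A^-6 - A^-2)
D2 (bracket -A^-6 + 2A^-2 - 2A^2 + 3A^6 - 2A^10 + 2A^14 - A^18; 14 crossings at w = +2): V = -x^-3 + 2x^-2 - 2x^-1 + 3 - 2x + 2x^2 - x^3
V(D3) = x + x^3 - x^4  [12 crossings, <D> = -A^-10 + A^-6 + A^2, w = +2]
why: 3 classes among 3 diagrams; unequal V(x) rules out equality


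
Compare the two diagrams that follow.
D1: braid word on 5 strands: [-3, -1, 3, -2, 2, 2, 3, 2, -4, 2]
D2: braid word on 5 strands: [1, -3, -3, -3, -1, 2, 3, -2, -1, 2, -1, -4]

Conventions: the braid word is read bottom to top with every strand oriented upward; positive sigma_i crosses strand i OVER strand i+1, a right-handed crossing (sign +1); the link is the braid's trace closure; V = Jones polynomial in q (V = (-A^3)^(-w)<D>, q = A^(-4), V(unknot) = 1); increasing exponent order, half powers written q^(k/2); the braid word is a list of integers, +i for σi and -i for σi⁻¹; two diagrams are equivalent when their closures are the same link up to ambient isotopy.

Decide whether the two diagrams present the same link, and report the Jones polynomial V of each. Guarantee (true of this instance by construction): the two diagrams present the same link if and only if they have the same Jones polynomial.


same link: no
V(D1) = q + q^3 - q^4  [10 crossings, <D> = -A^-10 + A^-6 + A^2, w = +2]
V(D2) = -q^-6 + q^-5 - q^-4 + 2q^-3 - q^-2 + q^-1  (w -4, c 12, <D> = A^-8 - A^-4 + 2 - A^4 + A^8 - A^12)
note: 2 classes among 2 diagrams; unequal V(q) rules out equality


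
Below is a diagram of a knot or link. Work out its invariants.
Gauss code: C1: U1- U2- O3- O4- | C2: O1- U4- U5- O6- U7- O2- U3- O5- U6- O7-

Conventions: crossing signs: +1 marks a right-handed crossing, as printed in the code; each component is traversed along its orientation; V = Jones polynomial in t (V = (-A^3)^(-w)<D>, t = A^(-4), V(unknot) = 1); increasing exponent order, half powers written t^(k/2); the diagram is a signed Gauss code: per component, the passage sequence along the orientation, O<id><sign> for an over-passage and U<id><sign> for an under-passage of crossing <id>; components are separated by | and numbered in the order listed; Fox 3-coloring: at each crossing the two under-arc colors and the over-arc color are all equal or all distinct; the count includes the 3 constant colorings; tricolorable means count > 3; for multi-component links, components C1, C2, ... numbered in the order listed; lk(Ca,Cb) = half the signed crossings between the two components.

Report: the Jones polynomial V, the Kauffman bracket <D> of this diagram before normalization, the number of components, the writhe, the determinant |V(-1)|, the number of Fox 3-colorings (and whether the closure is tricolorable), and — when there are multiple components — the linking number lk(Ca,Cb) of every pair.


V = t^(-15/2) - t^(-13/2) - t^(-9/2) - t^(-5/2)
<D> = A^-11 + A^-3 + A^5 - A^9 (w = -7)
2 components over 7 crossings, w = -7
lk(C1,C2): -2
3 Fox colorings among 3^7, |V(-1)| = 4: not tricolorable
why: |V(-1)| = 4: so not tricolorable, since 3 does not divide 4


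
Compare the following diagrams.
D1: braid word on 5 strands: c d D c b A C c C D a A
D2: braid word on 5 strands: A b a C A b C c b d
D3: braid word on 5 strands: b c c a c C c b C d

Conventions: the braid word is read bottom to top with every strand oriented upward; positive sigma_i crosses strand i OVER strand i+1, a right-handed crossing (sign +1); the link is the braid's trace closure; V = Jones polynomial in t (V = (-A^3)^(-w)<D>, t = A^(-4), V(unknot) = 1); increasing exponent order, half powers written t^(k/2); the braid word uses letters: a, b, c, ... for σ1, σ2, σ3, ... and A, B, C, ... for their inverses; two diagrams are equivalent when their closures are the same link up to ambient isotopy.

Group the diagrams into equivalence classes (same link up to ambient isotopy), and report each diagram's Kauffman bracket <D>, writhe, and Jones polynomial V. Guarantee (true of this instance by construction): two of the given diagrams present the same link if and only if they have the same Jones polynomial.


equivalence classes: {D1} | {D2} | {D3}
D1 (bracket 1; 12 crossings at w = 0): V = 1
D2 (bracket -A^-10 + A^-6 + A^2; 10 crossings at w = +2): V = t + t^3 - t^4
V(D3) = t - t^2 + 2t^3 - t^4 + t^5 - t^6  [10 crossings, <D> = -A^-6 + A^-2 - A^2 + 2A^6 - A^10 + A^14, w = +6]
key observation: comparing 3 Jones polynomials yields 3 groups


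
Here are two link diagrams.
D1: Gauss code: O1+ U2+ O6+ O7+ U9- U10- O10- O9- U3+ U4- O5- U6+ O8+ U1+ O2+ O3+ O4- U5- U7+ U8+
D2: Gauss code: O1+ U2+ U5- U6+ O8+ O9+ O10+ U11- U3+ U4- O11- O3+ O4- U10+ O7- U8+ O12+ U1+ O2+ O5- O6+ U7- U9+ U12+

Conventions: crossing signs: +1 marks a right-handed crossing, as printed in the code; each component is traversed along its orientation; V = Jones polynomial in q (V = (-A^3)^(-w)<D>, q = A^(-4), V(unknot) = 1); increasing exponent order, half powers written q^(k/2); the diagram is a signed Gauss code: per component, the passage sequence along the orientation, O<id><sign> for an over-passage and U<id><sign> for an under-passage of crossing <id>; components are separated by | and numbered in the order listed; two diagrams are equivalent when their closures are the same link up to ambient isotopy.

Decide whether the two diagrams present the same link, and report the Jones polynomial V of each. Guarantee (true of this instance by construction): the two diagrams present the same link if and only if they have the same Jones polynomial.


same link: yes
V(D1) = q + q^3 - q^4  [10 crossings, <D> = -A^-10 + A^-6 + A^2, w = +2]
V(D2) = q + q^3 - q^4  (w +4, c 12, <D> = -A^-4 + 1 + A^8)
note: from 10 to 12 crossings by R-moves: one link, two diagrams


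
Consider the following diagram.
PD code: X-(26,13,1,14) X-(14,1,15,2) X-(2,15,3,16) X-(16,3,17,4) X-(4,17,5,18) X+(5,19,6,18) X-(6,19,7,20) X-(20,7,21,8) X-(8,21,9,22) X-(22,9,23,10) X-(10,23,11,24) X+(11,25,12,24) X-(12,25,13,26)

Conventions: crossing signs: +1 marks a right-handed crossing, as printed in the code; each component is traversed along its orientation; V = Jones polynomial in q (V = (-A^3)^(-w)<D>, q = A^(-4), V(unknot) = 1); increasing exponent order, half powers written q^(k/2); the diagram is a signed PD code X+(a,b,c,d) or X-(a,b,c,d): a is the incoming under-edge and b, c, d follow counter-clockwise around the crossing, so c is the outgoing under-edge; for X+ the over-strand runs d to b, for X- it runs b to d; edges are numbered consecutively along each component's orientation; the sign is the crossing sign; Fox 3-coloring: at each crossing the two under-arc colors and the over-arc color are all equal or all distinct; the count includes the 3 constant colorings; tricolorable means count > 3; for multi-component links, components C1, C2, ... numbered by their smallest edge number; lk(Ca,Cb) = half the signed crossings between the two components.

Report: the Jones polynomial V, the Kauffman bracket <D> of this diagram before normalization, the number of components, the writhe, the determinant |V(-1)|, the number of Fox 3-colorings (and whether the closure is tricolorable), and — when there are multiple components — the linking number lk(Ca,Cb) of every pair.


V(q) = -q^-13 + q^-12 - q^-11 + q^-10 - q^-9 + q^-8 - q^-7 + q^-6 + q^-4
bracket: -A^-11 - A^-3 + A - A^5 + A^9 - A^13 + A^17 - A^21 + A^25, w = -9
1 component, writhe -9, over 13 crossings
det 9, colorings 9 of 3^13 — tricolorable
observation: w = -9 (over 13 crossings) is diagram-only; (-A^3)^(9) removes it from V


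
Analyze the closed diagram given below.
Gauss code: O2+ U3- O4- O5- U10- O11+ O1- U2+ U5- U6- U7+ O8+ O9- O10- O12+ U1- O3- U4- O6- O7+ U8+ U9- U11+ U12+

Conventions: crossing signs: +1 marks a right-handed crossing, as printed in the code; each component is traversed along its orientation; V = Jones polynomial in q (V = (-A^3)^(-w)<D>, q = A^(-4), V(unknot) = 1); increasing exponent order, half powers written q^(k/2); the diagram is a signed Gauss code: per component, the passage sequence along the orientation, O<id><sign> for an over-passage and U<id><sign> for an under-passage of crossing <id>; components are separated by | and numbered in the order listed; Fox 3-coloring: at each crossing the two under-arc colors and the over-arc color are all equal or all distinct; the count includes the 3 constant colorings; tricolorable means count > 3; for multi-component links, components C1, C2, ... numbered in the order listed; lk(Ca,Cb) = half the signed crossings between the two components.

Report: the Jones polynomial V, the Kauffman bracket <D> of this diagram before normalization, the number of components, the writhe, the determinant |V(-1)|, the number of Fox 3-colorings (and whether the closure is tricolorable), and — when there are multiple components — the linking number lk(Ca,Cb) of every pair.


V(q) = q^-5 - 2q^-4 + 2q^-3 - 2q^-2 + 2q^-1 - 1 + q
bracket: A^-10 - A^-6 + 2A^-2 - 2A^2 + 2A^6 - 2A^10 + A^14, w = -2
1 component, writhe -2, over 12 crossings
det 11, colorings 3 of 3^12 — not tricolorable
observation: w = -2 shifts under R1 moves; the (-A^3)^(2) factor cancels that in V


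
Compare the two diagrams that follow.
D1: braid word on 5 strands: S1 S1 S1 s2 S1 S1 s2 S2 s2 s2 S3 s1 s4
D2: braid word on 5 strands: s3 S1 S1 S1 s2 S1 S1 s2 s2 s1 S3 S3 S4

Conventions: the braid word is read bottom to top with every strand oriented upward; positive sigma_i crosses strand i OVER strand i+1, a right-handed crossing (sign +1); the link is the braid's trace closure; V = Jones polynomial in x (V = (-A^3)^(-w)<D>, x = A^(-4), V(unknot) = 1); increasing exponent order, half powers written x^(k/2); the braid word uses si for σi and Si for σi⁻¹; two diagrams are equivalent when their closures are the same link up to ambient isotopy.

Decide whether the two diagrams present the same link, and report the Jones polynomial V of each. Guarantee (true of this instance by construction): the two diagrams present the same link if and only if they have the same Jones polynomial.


equivalent: yes
D1 (bracket -A^-13 + 2A^-9 - 3A^-5 + 4A^-1 - 3A^3 + 4A^7 - 2A^11 + A^15; 13 crossings at w = -1): V = -x^(-9/2) + 2x^(-7/2) - 4x^(-5/2) + 3x^(-3/2) - 4x^(-1/2) + 3x^(1/2) - 2x^(3/2) + x^(5/2)
D2 (bracket -A^-19 + 2A^-15 - 3A^-11 + 4A^-7 - 3A^-3 + 4A - 2A^5 + A^9; 13 crossings at w = -3): V = -x^(-9/2) + 2x^(-7/2) - 4x^(-5/2) + 3x^(-3/2) - 4x^(-1/2) + 3x^(1/2) - 2x^(3/2) + x^(5/2)
key observation: Markov moves rewrite D1 (13 crossings) into D2 (13)


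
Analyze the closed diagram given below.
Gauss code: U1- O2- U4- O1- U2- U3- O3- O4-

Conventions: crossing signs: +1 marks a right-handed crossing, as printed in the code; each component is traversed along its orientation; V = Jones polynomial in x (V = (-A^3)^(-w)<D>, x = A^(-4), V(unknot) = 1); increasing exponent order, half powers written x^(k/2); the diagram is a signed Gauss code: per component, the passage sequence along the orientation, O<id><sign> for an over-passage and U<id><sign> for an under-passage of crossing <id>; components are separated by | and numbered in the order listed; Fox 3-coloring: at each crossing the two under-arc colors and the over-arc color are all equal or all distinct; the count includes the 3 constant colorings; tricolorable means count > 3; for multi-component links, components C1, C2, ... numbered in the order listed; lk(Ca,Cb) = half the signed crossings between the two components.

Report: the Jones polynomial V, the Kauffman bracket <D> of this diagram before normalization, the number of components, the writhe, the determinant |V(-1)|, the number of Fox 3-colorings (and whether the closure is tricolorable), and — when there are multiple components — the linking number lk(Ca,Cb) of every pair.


V(x) = -x^-4 + x^-3 + x^-1
bracket: A^-8 + 1 - A^4, w = -4
1 component, writhe -4, over 4 crossings
det 3, colorings 9 of 3^4 — tricolorable
observation: w = -4 shifts under R1 moves; the (-A^3)^(4) factor cancels that in V


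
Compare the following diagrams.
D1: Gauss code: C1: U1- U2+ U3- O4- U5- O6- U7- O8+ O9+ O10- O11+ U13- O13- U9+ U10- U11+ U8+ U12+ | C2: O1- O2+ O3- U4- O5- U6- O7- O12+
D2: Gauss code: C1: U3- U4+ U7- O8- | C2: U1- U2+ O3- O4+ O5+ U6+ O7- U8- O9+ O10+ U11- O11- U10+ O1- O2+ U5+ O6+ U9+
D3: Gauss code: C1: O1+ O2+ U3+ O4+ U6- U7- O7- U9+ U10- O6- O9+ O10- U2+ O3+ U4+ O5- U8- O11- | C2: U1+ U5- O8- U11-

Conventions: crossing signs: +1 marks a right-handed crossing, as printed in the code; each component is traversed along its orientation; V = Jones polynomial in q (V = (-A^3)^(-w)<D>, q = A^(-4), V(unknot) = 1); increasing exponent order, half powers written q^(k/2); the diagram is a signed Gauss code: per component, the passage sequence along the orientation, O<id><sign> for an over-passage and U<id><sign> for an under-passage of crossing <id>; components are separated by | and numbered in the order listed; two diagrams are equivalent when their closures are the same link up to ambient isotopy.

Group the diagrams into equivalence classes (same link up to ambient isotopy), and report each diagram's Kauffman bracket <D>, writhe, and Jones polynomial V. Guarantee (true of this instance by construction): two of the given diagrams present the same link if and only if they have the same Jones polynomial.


equivalence classes: {D1} | {D2, D3}
D1 (bracket A^-3 + A^5 - A^9 + A^13; 13 crossings at w = -3): V = -q^(-11/2) + q^(-9/2) - q^(-7/2) - q^(-3/2)
V(D2) = -q^(-3/2) - 2q^(1/2) + q^(3/2) - q^(5/2) + q^(7/2)  (w +1, c 11, <D> = -A^-11 + A^-7 - A^-3 + 2A + A^9)
V(D3) = -q^(-3/2) - 2q^(1/2) + q^(3/2) - q^(5/2) + q^(7/2)  (w -1, c 11, <D> = -A^-17 + A^-13 - A^-9 + 2A^-5 + A^3)
observation: 2 values of V(q) split the 3 diagrams


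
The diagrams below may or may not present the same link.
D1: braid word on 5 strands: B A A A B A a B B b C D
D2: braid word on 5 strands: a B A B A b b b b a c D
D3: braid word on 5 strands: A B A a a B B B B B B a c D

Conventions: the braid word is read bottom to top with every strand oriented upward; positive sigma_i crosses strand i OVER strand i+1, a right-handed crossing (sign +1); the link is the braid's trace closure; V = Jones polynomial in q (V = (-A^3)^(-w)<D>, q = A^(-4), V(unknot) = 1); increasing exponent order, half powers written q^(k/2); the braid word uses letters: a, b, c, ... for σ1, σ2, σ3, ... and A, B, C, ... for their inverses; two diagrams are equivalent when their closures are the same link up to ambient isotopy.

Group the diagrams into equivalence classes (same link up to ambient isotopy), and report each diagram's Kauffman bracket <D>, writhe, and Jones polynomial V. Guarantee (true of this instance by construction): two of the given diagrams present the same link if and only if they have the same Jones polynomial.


equivalence classes: {D1} | {D2} | {D3}
D1 (bracket A^-16 + 2A^-8 - 2A^-4 + 1 - 2A^4 + A^8; 12 crossings at w = -8): V = q^-8 - 2q^-7 + q^-6 - 2q^-5 + 2q^-4 + q^-2
V(D2) = q^-1 - 1 + 2q - 2q^2 + 2q^3 - 2q^4 + q^5  [12 crossings, <D> = A^-14 - 2A^-10 + 2A^-6 - 2A^-2 + 2A^2 - A^6 + A^10, w = +2]
V(D3) = -q^-10 + q^-9 - q^-8 + q^-7 - q^-6 + q^-5 + q^-3  (w -6, c 14, <D> = A^-6 + A^2 - A^6 + A^10 - A^14 + A^18 - A^22)
observation: comparing 3 Jones polynomials yields 3 groups


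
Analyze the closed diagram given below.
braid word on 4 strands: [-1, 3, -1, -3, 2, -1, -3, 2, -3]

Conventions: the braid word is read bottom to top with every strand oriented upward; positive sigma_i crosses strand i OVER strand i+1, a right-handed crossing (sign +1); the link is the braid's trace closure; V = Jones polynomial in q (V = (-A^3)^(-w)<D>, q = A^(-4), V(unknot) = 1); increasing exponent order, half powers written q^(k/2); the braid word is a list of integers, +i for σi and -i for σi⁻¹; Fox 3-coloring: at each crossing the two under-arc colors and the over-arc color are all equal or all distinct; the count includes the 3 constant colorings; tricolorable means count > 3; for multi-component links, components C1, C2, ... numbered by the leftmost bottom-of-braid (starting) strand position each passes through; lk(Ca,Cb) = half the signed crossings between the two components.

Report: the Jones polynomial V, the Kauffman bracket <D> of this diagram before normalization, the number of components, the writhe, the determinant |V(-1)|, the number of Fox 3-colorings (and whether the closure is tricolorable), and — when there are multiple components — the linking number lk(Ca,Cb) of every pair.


V(q) = -q^-6 + 2q^-5 - 3q^-4 + 4q^-3 - 3q^-2 + 3q^-1 - 2 + q
bracket: -A^-13 + 2A^-9 - 3A^-5 + 3A^-1 - 4A^3 + 3A^7 - 2A^11 + A^15, w = -3
1 component, writhe -3, over 9 crossings
det 19, colorings 3 of 3^9 — not tricolorable
observation: the span of V is 7, forcing >= 7 crossings in any diagram


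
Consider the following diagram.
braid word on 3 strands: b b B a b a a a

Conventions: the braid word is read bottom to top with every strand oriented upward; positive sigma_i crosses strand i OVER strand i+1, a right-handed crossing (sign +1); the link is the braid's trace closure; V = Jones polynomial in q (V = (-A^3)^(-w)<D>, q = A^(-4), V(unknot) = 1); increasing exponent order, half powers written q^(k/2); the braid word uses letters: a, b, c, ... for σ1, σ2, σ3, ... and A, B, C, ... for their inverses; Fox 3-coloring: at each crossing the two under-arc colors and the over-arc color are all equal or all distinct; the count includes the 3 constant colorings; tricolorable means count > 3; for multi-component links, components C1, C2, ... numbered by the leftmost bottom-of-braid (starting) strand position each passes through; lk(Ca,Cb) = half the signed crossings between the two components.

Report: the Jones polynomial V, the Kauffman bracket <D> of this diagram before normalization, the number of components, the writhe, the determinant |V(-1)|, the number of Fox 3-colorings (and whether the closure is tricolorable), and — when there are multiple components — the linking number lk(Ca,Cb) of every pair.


Jones polynomial: V(q) = q^2 + q^4 - q^5 + q^6 - q^7
<D> = -A^-10 + A^-6 - A^-2 + A^2 + A^10; writhe +6
components 1, writhe +6 (8 crossings)
3-colorings: 3 of 3^8, det 5 — not tricolorable
note: |V(-1)| = 5: so not tricolorable, since 3 does not divide 5


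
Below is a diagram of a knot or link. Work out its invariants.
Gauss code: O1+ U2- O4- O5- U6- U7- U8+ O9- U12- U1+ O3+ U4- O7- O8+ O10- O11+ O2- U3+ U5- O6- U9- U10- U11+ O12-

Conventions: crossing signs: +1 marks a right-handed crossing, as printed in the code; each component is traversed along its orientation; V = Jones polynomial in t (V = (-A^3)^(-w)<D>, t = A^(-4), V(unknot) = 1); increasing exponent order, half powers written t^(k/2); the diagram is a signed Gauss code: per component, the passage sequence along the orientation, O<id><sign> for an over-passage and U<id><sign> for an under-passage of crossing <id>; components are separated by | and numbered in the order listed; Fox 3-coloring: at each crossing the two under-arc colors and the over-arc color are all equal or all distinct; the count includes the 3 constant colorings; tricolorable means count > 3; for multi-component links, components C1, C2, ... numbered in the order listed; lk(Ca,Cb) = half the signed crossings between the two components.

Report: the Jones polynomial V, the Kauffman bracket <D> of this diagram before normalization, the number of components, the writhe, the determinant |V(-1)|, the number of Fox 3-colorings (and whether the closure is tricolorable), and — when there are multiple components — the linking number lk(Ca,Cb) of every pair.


Jones polynomial: V(t) = -t^-6 + t^-5 - t^-4 + 2t^-3 - t^-2 + t^-1
<D> = A^-8 - A^-4 + 2 - A^4 + A^8 - A^12; writhe -4
components 1, writhe -4 (12 crossings)
3-colorings: 3 of 3^12, det 7 — not tricolorable
note: the span of V is 5, forcing >= 5 crossings in any diagram


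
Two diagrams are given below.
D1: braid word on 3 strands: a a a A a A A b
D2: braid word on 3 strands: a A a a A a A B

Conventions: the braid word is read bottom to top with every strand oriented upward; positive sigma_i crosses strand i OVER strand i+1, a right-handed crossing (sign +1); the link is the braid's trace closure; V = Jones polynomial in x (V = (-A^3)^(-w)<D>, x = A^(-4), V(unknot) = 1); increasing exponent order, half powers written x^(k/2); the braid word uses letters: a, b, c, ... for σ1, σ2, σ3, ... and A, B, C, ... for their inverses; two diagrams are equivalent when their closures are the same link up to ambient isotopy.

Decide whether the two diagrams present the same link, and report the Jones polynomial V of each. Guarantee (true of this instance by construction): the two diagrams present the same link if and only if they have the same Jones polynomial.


same link: yes
V(D1) = 1  [8 crossings, <D> = A^6, w = +2]
V(D2) = 1  [8 crossings, <D> = 1, w = 0]
insight: all 2 diagrams share one V(x), hence one class
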